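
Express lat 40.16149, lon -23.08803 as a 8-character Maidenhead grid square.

HN80kd98

Offset from 180°W / 90°S: lon 156.91197°, lat 130.16149°.
Field: lon ⌊156.91197/20⌋ = 7 → H; lat ⌊130.16149/10⌋ = 13 → N.
Square: lon ⌊16.91197/2⌋ = 8; lat ⌊0.16149/1⌋ = 0.
Subsquare: lon ⌊0.91197/0.0833333⌋ = 10 → k; lat ⌊0.16149/0.0416667⌋ = 3 → d.
Extended square: lon ⌊0.07864/0.00833333⌋ = 9; lat ⌊0.03649/0.00416667⌋ = 8.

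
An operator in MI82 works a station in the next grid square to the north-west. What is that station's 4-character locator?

Longitude square 8; −1 → 7.
Latitude square 2; +1 → 3.

MI73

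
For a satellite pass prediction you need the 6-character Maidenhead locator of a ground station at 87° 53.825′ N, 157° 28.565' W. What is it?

BR17gv

Offset from 180°W / 90°S: lon 22.5239°, lat 177.8971°.
Field: lon ⌊22.5239/20⌋ = 1 → B; lat ⌊177.8971/10⌋ = 17 → R.
Square: lon ⌊2.5239/2⌋ = 1; lat ⌊7.8971/1⌋ = 7.
Subsquare: lon ⌊0.5239/0.0833333⌋ = 6 → g; lat ⌊0.8971/0.0416667⌋ = 21 → v.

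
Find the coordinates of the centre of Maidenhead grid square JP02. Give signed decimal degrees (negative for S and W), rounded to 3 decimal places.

Field J=9, P=15: +9·20° lon, +15·10° lat → SW at lon 0°, lat 60°.
Square 0, 2: +0·2° lon, +2·1° lat → SW at lon 0°, lat 62°.
Cell spans 2° lon × 1° lat. Centre is SW corner plus half of each.
latitude 62.500, longitude 1.000.

62.500, 1.000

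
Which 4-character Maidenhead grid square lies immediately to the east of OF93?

Longitude square 9; +1 → 10, wraps to 0, carry into field.
Longitude field O = 14; +1 → 15 = P.
The latitude characters are unchanged.

PF03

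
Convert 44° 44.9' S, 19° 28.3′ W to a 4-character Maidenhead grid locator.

IE05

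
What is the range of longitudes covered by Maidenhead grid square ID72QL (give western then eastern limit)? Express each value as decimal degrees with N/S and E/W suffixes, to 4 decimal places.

4.6667° W, 4.5833° W

Field I=8, D=3: +8·20° lon, +3·10° lat → SW at lon -20°, lat -60°.
Square 7, 2: +7·2° lon, +2·1° lat → SW at lon -6°, lat -58°.
Subsquare q=16, l=11: +16·0.0833333° lon, +11·0.0416667° lat → SW at lon -4.66667°, lat -57.5417°.
Cell spans 0.0833333° lon × 0.0416667° lat.
west 4.6667° W, east 4.5833° W.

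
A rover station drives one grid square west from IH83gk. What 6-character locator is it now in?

IH83fk

Longitude subsquare g = 6; −1 → 5 = f.
The latitude characters are unchanged.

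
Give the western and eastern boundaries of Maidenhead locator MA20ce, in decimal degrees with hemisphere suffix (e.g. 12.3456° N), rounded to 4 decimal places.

Field M=12, A=0: +12·20° lon, +0·10° lat → SW at lon 60°, lat -90°.
Square 2, 0: +2·2° lon, +0·1° lat → SW at lon 64°, lat -90°.
Subsquare c=2, e=4: +2·0.0833333° lon, +4·0.0416667° lat → SW at lon 64.1667°, lat -89.8333°.
Cell spans 0.0833333° lon × 0.0416667° lat.
west 64.1667° E, east 64.2500° E.

64.1667° E, 64.2500° E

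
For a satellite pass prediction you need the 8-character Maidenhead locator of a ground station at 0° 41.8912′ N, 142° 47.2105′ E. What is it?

QJ10jq47

Shift to the Maidenhead origin (180°W, 90°S): lon 322.78684, lat 90.69819.
Field: 322.78684/20 → 16 → Q, 90.69819/10 → 9 → J; chars QJ.
Square: 2.78684/2 → 1, 0.69819/1 → 0; chars 10.
Subsquare: 0.78684/0.0833333 → 9 → j, 0.69819/0.0416667 → 16 → q; chars jq.
Extended square: 0.03684/0.00833333 → 4, 0.03152/0.00416667 → 7; chars 47.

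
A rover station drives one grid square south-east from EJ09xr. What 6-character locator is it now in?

Longitude subsquare x = 23; +1 → 24, wraps to 0 = a, carry into square.
Longitude square 0; +1 → 1.
Latitude subsquare r = 17; −1 → 16 = q.

EJ19aq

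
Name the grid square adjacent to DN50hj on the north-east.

Longitude subsquare h = 7; +1 → 8 = i.
Latitude subsquare j = 9; +1 → 10 = k.

DN50ik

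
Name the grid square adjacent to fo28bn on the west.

FO28an

Longitude subsquare b = 1; −1 → 0 = a.
The latitude characters are unchanged.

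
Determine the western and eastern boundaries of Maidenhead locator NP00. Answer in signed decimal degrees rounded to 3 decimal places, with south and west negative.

80.000, 82.000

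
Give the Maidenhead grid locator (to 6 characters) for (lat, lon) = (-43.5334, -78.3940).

FE06tl

Add 180° to longitude and 90° to latitude: 101.6060, 46.4666.
Field: lon ⌊101.6060/20⌋ = 5 → F; lat ⌊46.4666/10⌋ = 4 → E.
Square: lon ⌊1.6060/2⌋ = 0; lat ⌊6.4666/1⌋ = 6.
Subsquare: lon ⌊1.6060/0.0833333⌋ = 19 → t; lat ⌊0.4666/0.0416667⌋ = 11 → l.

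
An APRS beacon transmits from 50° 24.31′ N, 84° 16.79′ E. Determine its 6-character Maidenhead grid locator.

Offset from 180°W / 90°S: lon 264.2798°, lat 140.4052°.
Field: 264.2798/20 → 13 → N, 140.4052/10 → 14 → O; chars NO.
Square: 4.2798/2 → 2, 0.4052/1 → 0; chars 20.
Subsquare: 0.2798/0.0833333 → 3 → d, 0.4052/0.0416667 → 9 → j; chars dj.

NO20dj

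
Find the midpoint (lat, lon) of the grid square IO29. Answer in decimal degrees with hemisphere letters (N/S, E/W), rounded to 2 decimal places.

59.50° N, 15.00° W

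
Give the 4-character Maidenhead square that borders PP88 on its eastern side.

Longitude square 8; +1 → 9.
The latitude characters are unchanged.

PP98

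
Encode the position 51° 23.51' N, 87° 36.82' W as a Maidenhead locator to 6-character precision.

Offset from 180°W / 90°S: lon 92.3863°, lat 141.3918°.
Field: 92.3863/20 → 4 → E, 141.3918/10 → 14 → O; chars EO.
Square: 12.3863/2 → 6, 1.3918/1 → 1; chars 61.
Subsquare: 0.3863/0.0833333 → 4 → e, 0.3918/0.0416667 → 9 → j; chars ej.

EO61ej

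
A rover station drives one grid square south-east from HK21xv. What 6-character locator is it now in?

HK31au

Longitude subsquare x = 23; +1 → 24, wraps to 0 = a, carry into square.
Longitude square 2; +1 → 3.
Latitude subsquare v = 21; −1 → 20 = u.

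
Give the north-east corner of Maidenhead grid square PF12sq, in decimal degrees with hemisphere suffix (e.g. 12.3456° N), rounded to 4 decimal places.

37.2917° S, 123.5833° E

Field P=15, F=5: +15·20° lon, +5·10° lat → SW at lon 120°, lat -40°.
Square 1, 2: +1·2° lon, +2·1° lat → SW at lon 122°, lat -38°.
Subsquare s=18, q=16: +18·0.0833333° lon, +16·0.0416667° lat → SW at lon 123.5°, lat -37.3333°.
Cell spans 0.0833333° lon × 0.0416667° lat. NE corner is SW corner plus one full cell.
latitude 37.2917° S, longitude 123.5833° E.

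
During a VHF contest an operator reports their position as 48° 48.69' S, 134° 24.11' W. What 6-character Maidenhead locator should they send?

CE21te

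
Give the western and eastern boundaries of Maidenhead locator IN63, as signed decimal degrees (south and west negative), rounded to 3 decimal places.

Field I=8, N=13: +8·20° lon, +13·10° lat → SW at lon -20°, lat 40°.
Square 6, 3: +6·2° lon, +3·1° lat → SW at lon -8°, lat 43°.
Cell spans 2° lon × 1° lat.
west -8.000, east -6.000.

-8.000, -6.000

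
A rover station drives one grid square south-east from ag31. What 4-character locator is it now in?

AG40

Longitude square 3; +1 → 4.
Latitude square 1; −1 → 0.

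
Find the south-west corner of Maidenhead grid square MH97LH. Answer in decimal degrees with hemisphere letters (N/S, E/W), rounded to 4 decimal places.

12.7083° S, 78.9167° E

Field M=12, H=7: +12·20° lon, +7·10° lat → SW at lon 60°, lat -20°.
Square 9, 7: +9·2° lon, +7·1° lat → SW at lon 78°, lat -13°.
Subsquare l=11, h=7: +11·0.0833333° lon, +7·0.0416667° lat → SW at lon 78.9167°, lat -12.7083°.
latitude 12.7083° S, longitude 78.9167° E.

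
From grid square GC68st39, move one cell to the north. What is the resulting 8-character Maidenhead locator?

GC68su30

Latitude extended square 9; +1 → 10, wraps to 0, carry into subsquare.
Latitude subsquare t = 19; +1 → 20 = u.
The longitude characters are unchanged.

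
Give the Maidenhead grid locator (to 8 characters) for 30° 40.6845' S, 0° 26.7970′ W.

Add 180° to longitude and 90° to latitude: 179.55338, 59.32193.
Field: lon ⌊179.55338/20⌋ = 8 → I; lat ⌊59.32193/10⌋ = 5 → F.
Square: lon ⌊19.55338/2⌋ = 9; lat ⌊9.32193/1⌋ = 9.
Subsquare: lon ⌊1.55338/0.0833333⌋ = 18 → s; lat ⌊0.32193/0.0416667⌋ = 7 → h.
Extended square: lon ⌊0.05338/0.00833333⌋ = 6; lat ⌊0.03026/0.00416667⌋ = 7.

IF99sh67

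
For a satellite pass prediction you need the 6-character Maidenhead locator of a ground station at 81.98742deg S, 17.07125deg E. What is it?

Offset from 180°W / 90°S: lon 197.0712°, lat 8.0126°.
Field: lon ⌊197.0712/20⌋ = 9 → J; lat ⌊8.0126/10⌋ = 0 → A.
Square: lon ⌊17.0712/2⌋ = 8; lat ⌊8.0126/1⌋ = 8.
Subsquare: lon ⌊1.0712/0.0833333⌋ = 12 → m; lat ⌊0.0126/0.0416667⌋ = 0 → a.

JA88ma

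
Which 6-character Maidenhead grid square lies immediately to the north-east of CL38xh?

Longitude subsquare x = 23; +1 → 24, wraps to 0 = a, carry into square.
Longitude square 3; +1 → 4.
Latitude subsquare h = 7; +1 → 8 = i.

CL48ai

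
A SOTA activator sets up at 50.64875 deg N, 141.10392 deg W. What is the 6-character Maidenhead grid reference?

BO90kp

Offset from 180°W / 90°S: lon 38.8961°, lat 140.6488°.
Field: lon ⌊38.8961/20⌋ = 1 → B; lat ⌊140.6488/10⌋ = 14 → O.
Square: lon ⌊18.8961/2⌋ = 9; lat ⌊0.6488/1⌋ = 0.
Subsquare: lon ⌊0.8961/0.0833333⌋ = 10 → k; lat ⌊0.6488/0.0416667⌋ = 15 → p.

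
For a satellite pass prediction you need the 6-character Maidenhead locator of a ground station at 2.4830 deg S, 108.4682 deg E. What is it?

Add 180° to longitude and 90° to latitude: 288.4682, 87.5170.
Field (20°×10°, letters A–R): lon ⌊288.4682/20⌋ = 14 → O; lat ⌊87.5170/10⌋ = 8 → I.
Square (2°×1°, digits 0–9): lon ⌊8.4682/2⌋ = 4; lat ⌊7.5170/1⌋ = 7.
Subsquare (5′×2.5′, letters a–x): lon ⌊0.4682/0.0833333⌋ = 5 → f; lat ⌊0.5170/0.0416667⌋ = 12 → m.

OI47fm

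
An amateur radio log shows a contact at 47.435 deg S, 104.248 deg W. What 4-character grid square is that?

Offset from 180°W / 90°S: lon 75.75°, lat 42.56°.
Field: lon ⌊75.75/20⌋ = 3 → D; lat ⌊42.56/10⌋ = 4 → E.
Square: lon ⌊15.75/2⌋ = 7; lat ⌊2.56/1⌋ = 2.

DE72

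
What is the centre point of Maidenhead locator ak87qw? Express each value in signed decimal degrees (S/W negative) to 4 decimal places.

Field A=0, K=10: +0·20° lon, +10·10° lat → SW at lon -180°, lat 10°.
Square 8, 7: +8·2° lon, +7·1° lat → SW at lon -164°, lat 17°.
Subsquare q=16, w=22: +16·0.0833333° lon, +22·0.0416667° lat → SW at lon -162.667°, lat 17.9167°.
Cell spans 0.0833333° lon × 0.0416667° lat. Centre is SW corner plus half of each.
latitude 17.9375, longitude -162.6250.

17.9375, -162.6250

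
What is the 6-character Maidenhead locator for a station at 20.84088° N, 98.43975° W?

EL00su

Shift to the Maidenhead origin (180°W, 90°S): lon 81.5602, lat 110.8409.
Field (20°×10°, letters A–R): 81.5602/20 → 4 → E, 110.8409/10 → 11 → L; chars EL.
Square (2°×1°, digits 0–9): 1.5602/2 → 0, 0.8409/1 → 0; chars 00.
Subsquare (5′×2.5′, letters a–x): 1.5602/0.0833333 → 18 → s, 0.8409/0.0416667 → 20 → u; chars su.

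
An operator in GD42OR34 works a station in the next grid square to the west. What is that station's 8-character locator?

GD42or24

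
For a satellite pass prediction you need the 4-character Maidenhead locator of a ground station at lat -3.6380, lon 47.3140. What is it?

LI36

Shift to the Maidenhead origin (180°W, 90°S): lon 227.31, lat 86.36.
Field (20°×10°, letters A–R): 227.31/20 → 11 → L, 86.36/10 → 8 → I; chars LI.
Square (2°×1°, digits 0–9): 7.31/2 → 3, 6.36/1 → 6; chars 36.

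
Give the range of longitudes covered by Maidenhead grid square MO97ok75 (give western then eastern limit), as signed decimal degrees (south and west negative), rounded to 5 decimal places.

79.22500, 79.23333

Field M=12, O=14: +12·20° lon, +14·10° lat → SW at lon 60°, lat 50°.
Square 9, 7: +9·2° lon, +7·1° lat → SW at lon 78°, lat 57°.
Subsquare o=14, k=10: +14·0.0833333° lon, +10·0.0416667° lat → SW at lon 79.1667°, lat 57.4167°.
Extended square 7, 5: +7·0.00833333° lon, +5·0.00416667° lat → SW at lon 79.225°, lat 57.4375°.
Cell spans 0.00833333° lon × 0.00416667° lat.
west 79.22500, east 79.23333.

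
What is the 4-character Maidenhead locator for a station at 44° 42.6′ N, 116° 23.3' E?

ON84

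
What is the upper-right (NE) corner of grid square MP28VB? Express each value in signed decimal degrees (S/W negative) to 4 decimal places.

68.0833, 65.8333

Field M=12, P=15: +12·20° lon, +15·10° lat → SW at lon 60°, lat 60°.
Square 2, 8: +2·2° lon, +8·1° lat → SW at lon 64°, lat 68°.
Subsquare v=21, b=1: +21·0.0833333° lon, +1·0.0416667° lat → SW at lon 65.75°, lat 68.0417°.
Cell spans 0.0833333° lon × 0.0416667° lat. NE corner is SW corner plus one full cell.
latitude 68.0833, longitude 65.8333.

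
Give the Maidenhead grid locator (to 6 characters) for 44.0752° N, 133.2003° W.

Shift to the Maidenhead origin (180°W, 90°S): lon 46.7997, lat 134.0752.
Field: 46.7997/20 → 2 → C, 134.0752/10 → 13 → N; chars CN.
Square: 6.7997/2 → 3, 4.0752/1 → 4; chars 34.
Subsquare: 0.7997/0.0833333 → 9 → j, 0.0752/0.0416667 → 1 → b; chars jb.

CN34jb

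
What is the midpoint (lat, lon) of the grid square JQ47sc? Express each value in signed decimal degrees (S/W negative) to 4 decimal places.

77.1042, 9.5417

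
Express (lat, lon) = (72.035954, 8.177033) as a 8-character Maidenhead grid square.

Offset from 180°W / 90°S: lon 188.17703°, lat 162.03595°.
Field: lon ⌊188.17703/20⌋ = 9 → J; lat ⌊162.03595/10⌋ = 16 → Q.
Square: lon ⌊8.17703/2⌋ = 4; lat ⌊2.03595/1⌋ = 2.
Subsquare: lon ⌊0.17703/0.0833333⌋ = 2 → c; lat ⌊0.03595/0.0416667⌋ = 0 → a.
Extended square: lon ⌊0.01037/0.00833333⌋ = 1; lat ⌊0.03595/0.00416667⌋ = 8.

JQ42ca18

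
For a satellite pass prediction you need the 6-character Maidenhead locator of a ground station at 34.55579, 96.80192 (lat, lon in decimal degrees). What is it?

NM84jn

Add 180° to longitude and 90° to latitude: 276.8019, 124.5558.
Field: 276.8019/20 → 13 → N, 124.5558/10 → 12 → M; chars NM.
Square: 16.8019/2 → 8, 4.5558/1 → 4; chars 84.
Subsquare: 0.8019/0.0833333 → 9 → j, 0.5558/0.0416667 → 13 → n; chars jn.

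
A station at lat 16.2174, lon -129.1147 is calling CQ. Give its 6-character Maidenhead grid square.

Add 180° to longitude and 90° to latitude: 50.8853, 106.2174.
Field: lon ⌊50.8853/20⌋ = 2 → C; lat ⌊106.2174/10⌋ = 10 → K.
Square: lon ⌊10.8853/2⌋ = 5; lat ⌊6.2174/1⌋ = 6.
Subsquare: lon ⌊0.8853/0.0833333⌋ = 10 → k; lat ⌊0.2174/0.0416667⌋ = 5 → f.

CK56kf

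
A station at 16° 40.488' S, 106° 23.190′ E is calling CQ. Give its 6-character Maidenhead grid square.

OH33eh

Shift to the Maidenhead origin (180°W, 90°S): lon 286.3865, lat 73.3252.
Field: 286.3865/20 → 14 → O, 73.3252/10 → 7 → H; chars OH.
Square: 6.3865/2 → 3, 3.3252/1 → 3; chars 33.
Subsquare: 0.3865/0.0833333 → 4 → e, 0.3252/0.0416667 → 7 → h; chars eh.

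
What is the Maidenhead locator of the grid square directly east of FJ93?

GJ03

Longitude square 9; +1 → 10, wraps to 0, carry into field.
Longitude field F = 5; +1 → 6 = G.
The latitude characters are unchanged.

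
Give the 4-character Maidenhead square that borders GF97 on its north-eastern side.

HF08

Longitude square 9; +1 → 10, wraps to 0, carry into field.
Longitude field G = 6; +1 → 7 = H.
Latitude square 7; +1 → 8.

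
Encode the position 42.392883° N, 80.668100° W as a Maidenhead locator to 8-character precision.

Offset from 180°W / 90°S: lon 99.33190°, lat 132.39288°.
Field: 99.33190/20 → 4 → E, 132.39288/10 → 13 → N; chars EN.
Square: 19.33190/2 → 9, 2.39288/1 → 2; chars 92.
Subsquare: 1.33190/0.0833333 → 15 → p, 0.39288/0.0416667 → 9 → j; chars pj.
Extended square: 0.08190/0.00833333 → 9, 0.01788/0.00416667 → 4; chars 94.

EN92pj94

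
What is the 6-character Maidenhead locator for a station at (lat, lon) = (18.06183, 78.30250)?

MK98db

Add 180° to longitude and 90° to latitude: 258.3025, 108.0618.
Field: lon ⌊258.3025/20⌋ = 12 → M; lat ⌊108.0618/10⌋ = 10 → K.
Square: lon ⌊18.3025/2⌋ = 9; lat ⌊8.0618/1⌋ = 8.
Subsquare: lon ⌊0.3025/0.0833333⌋ = 3 → d; lat ⌊0.0618/0.0416667⌋ = 1 → b.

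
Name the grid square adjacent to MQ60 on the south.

MP69

Latitude square 0; −1 → -1, wraps to 9, carry into field.
Latitude field Q = 16; −1 → 15 = P.
The longitude characters are unchanged.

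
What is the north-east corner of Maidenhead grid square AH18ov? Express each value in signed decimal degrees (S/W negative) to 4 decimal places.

-11.0833, -176.7500

Field A=0, H=7: +0·20° lon, +7·10° lat → SW at lon -180°, lat -20°.
Square 1, 8: +1·2° lon, +8·1° lat → SW at lon -178°, lat -12°.
Subsquare o=14, v=21: +14·0.0833333° lon, +21·0.0416667° lat → SW at lon -176.833°, lat -11.125°.
Cell spans 0.0833333° lon × 0.0416667° lat. NE corner is SW corner plus one full cell.
latitude -11.0833, longitude -176.7500.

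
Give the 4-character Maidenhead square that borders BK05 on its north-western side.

AK96

Longitude square 0; −1 → -1, wraps to 9, carry into field.
Longitude field B = 1; −1 → 0 = A.
Latitude square 5; +1 → 6.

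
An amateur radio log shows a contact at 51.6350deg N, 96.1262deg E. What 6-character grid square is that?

NO81bp

Shift to the Maidenhead origin (180°W, 90°S): lon 276.1262, lat 141.6350.
Field: 276.1262/20 → 13 → N, 141.6350/10 → 14 → O; chars NO.
Square: 16.1262/2 → 8, 1.6350/1 → 1; chars 81.
Subsquare: 0.1262/0.0833333 → 1 → b, 0.6350/0.0416667 → 15 → p; chars bp.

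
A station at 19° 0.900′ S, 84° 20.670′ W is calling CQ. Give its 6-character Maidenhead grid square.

EH70tx

Shift to the Maidenhead origin (180°W, 90°S): lon 95.6555, lat 70.9850.
Field (20°×10°, letters A–R): 95.6555/20 → 4 → E, 70.9850/10 → 7 → H; chars EH.
Square (2°×1°, digits 0–9): 15.6555/2 → 7, 0.9850/1 → 0; chars 70.
Subsquare (5′×2.5′, letters a–x): 1.6555/0.0833333 → 19 → t, 0.9850/0.0416667 → 23 → x; chars tx.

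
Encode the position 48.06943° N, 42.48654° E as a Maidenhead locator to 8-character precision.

Offset from 180°W / 90°S: lon 222.48654°, lat 138.06943°.
Field: lon ⌊222.48654/20⌋ = 11 → L; lat ⌊138.06943/10⌋ = 13 → N.
Square: lon ⌊2.48654/2⌋ = 1; lat ⌊8.06943/1⌋ = 8.
Subsquare: lon ⌊0.48654/0.0833333⌋ = 5 → f; lat ⌊0.06943/0.0416667⌋ = 1 → b.
Extended square: lon ⌊0.06987/0.00833333⌋ = 8; lat ⌊0.02776/0.00416667⌋ = 6.

LN18fb86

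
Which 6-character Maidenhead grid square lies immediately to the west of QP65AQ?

Longitude subsquare a = 0; −1 → -1, wraps to 23 = x, carry into square.
Longitude square 6; −1 → 5.
The latitude characters are unchanged.

QP55xq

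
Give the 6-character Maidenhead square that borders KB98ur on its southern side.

KB98uq

Latitude subsquare r = 17; −1 → 16 = q.
The longitude characters are unchanged.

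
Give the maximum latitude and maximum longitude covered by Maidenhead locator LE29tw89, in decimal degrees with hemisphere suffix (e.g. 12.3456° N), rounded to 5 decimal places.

40.04167° S, 45.65833° E

Field L=11, E=4: +11·20° lon, +4·10° lat → SW at lon 40°, lat -50°.
Square 2, 9: +2·2° lon, +9·1° lat → SW at lon 44°, lat -41°.
Subsquare t=19, w=22: +19·0.0833333° lon, +22·0.0416667° lat → SW at lon 45.5833°, lat -40.0833°.
Extended square 8, 9: +8·0.00833333° lon, +9·0.00416667° lat → SW at lon 45.65°, lat -40.0458°.
Cell spans 0.00833333° lon × 0.00416667° lat. NE corner is SW corner plus one full cell.
latitude 40.04167° S, longitude 45.65833° E.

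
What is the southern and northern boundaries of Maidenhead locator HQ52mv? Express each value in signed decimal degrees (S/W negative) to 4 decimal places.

72.8750, 72.9167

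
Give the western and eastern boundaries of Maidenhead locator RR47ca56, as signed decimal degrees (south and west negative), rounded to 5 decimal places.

168.20833, 168.21667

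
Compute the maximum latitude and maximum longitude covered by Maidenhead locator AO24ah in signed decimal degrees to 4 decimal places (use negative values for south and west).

Field A=0, O=14: +0·20° lon, +14·10° lat → SW at lon -180°, lat 50°.
Square 2, 4: +2·2° lon, +4·1° lat → SW at lon -176°, lat 54°.
Subsquare a=0, h=7: +0·0.0833333° lon, +7·0.0416667° lat → SW at lon -176°, lat 54.2917°.
Cell spans 0.0833333° lon × 0.0416667° lat. NE corner is SW corner plus one full cell.
latitude 54.3333, longitude -175.9167.

54.3333, -175.9167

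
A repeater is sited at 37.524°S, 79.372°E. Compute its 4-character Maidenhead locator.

MF92

Offset from 180°W / 90°S: lon 259.37°, lat 52.48°.
Field (20°×10°, letters A–R): 259.37/20 → 12 → M, 52.48/10 → 5 → F; chars MF.
Square (2°×1°, digits 0–9): 19.37/2 → 9, 2.48/1 → 2; chars 92.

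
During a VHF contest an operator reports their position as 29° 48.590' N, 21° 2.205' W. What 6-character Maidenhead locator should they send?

Shift to the Maidenhead origin (180°W, 90°S): lon 158.9632, lat 119.8098.
Field (20°×10°, letters A–R): lon ⌊158.9632/20⌋ = 7 → H; lat ⌊119.8098/10⌋ = 11 → L.
Square (2°×1°, digits 0–9): lon ⌊18.9632/2⌋ = 9; lat ⌊9.8098/1⌋ = 9.
Subsquare (5′×2.5′, letters a–x): lon ⌊0.9632/0.0833333⌋ = 11 → l; lat ⌊0.8098/0.0416667⌋ = 19 → t.

HL99lt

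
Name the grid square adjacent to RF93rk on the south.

RF93rj

Latitude subsquare k = 10; −1 → 9 = j.
The longitude characters are unchanged.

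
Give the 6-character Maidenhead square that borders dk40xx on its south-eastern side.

Longitude subsquare x = 23; +1 → 24, wraps to 0 = a, carry into square.
Longitude square 4; +1 → 5.
Latitude subsquare x = 23; −1 → 22 = w.

DK50aw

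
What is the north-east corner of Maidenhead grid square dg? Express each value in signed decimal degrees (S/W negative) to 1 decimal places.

Field D=3, G=6: +3·20° lon, +6·10° lat → SW at lon -120°, lat -30°.
Cell spans 20° lon × 10° lat. NE corner is SW corner plus one full cell.
latitude -20.0, longitude -100.0.

-20.0, -100.0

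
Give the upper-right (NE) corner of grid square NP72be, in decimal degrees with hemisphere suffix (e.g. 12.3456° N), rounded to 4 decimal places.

Field N=13, P=15: +13·20° lon, +15·10° lat → SW at lon 80°, lat 60°.
Square 7, 2: +7·2° lon, +2·1° lat → SW at lon 94°, lat 62°.
Subsquare b=1, e=4: +1·0.0833333° lon, +4·0.0416667° lat → SW at lon 94.0833°, lat 62.1667°.
Cell spans 0.0833333° lon × 0.0416667° lat. NE corner is SW corner plus one full cell.
latitude 62.2083° N, longitude 94.1667° E.

62.2083° N, 94.1667° E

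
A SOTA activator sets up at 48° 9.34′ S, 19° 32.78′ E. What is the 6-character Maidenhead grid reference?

JE91su

Shift to the Maidenhead origin (180°W, 90°S): lon 199.5463, lat 41.8443.
Field: 199.5463/20 → 9 → J, 41.8443/10 → 4 → E; chars JE.
Square: 19.5463/2 → 9, 1.8443/1 → 1; chars 91.
Subsquare: 1.5463/0.0833333 → 18 → s, 0.8443/0.0416667 → 20 → u; chars su.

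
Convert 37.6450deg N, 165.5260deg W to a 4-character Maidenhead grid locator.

AM77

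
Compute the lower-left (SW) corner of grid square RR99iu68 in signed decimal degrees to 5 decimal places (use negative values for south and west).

Field R=17, R=17: +17·20° lon, +17·10° lat → SW at lon 160°, lat 80°.
Square 9, 9: +9·2° lon, +9·1° lat → SW at lon 178°, lat 89°.
Subsquare i=8, u=20: +8·0.0833333° lon, +20·0.0416667° lat → SW at lon 178.667°, lat 89.8333°.
Extended square 6, 8: +6·0.00833333° lon, +8·0.00416667° lat → SW at lon 178.717°, lat 89.8667°.
latitude 89.86667, longitude 178.71667.

89.86667, 178.71667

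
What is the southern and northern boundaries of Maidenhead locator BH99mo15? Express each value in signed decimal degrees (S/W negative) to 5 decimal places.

-10.39583, -10.39167

Field B=1, H=7: +1·20° lon, +7·10° lat → SW at lon -160°, lat -20°.
Square 9, 9: +9·2° lon, +9·1° lat → SW at lon -142°, lat -11°.
Subsquare m=12, o=14: +12·0.0833333° lon, +14·0.0416667° lat → SW at lon -141°, lat -10.4167°.
Extended square 1, 5: +1·0.00833333° lon, +5·0.00416667° lat → SW at lon -140.992°, lat -10.3958°.
Cell spans 0.00833333° lon × 0.00416667° lat.
south -10.39583, north -10.39167.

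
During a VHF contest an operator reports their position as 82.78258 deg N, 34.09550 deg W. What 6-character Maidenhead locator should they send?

Shift to the Maidenhead origin (180°W, 90°S): lon 145.9045, lat 172.7826.
Field: 145.9045/20 → 7 → H, 172.7826/10 → 17 → R; chars HR.
Square: 5.9045/2 → 2, 2.7826/1 → 2; chars 22.
Subsquare: 1.9045/0.0833333 → 22 → w, 0.7826/0.0416667 → 18 → s; chars ws.

HR22ws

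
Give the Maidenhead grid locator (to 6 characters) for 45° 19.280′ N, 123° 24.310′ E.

Add 180° to longitude and 90° to latitude: 303.4052, 135.3213.
Field: 303.4052/20 → 15 → P, 135.3213/10 → 13 → N; chars PN.
Square: 3.4052/2 → 1, 5.3213/1 → 5; chars 15.
Subsquare: 1.4052/0.0833333 → 16 → q, 0.3213/0.0416667 → 7 → h; chars qh.

PN15qh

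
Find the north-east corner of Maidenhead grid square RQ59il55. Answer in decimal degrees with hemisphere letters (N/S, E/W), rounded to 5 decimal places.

Field R=17, Q=16: +17·20° lon, +16·10° lat → SW at lon 160°, lat 70°.
Square 5, 9: +5·2° lon, +9·1° lat → SW at lon 170°, lat 79°.
Subsquare i=8, l=11: +8·0.0833333° lon, +11·0.0416667° lat → SW at lon 170.667°, lat 79.4583°.
Extended square 5, 5: +5·0.00833333° lon, +5·0.00416667° lat → SW at lon 170.708°, lat 79.4792°.
Cell spans 0.00833333° lon × 0.00416667° lat. NE corner is SW corner plus one full cell.
latitude 79.48333° N, longitude 170.71667° E.

79.48333° N, 170.71667° E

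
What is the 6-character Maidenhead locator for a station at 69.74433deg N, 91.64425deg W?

EP49er

Shift to the Maidenhead origin (180°W, 90°S): lon 88.3558, lat 159.7443.
Field: lon ⌊88.3558/20⌋ = 4 → E; lat ⌊159.7443/10⌋ = 15 → P.
Square: lon ⌊8.3558/2⌋ = 4; lat ⌊9.7443/1⌋ = 9.
Subsquare: lon ⌊0.3558/0.0833333⌋ = 4 → e; lat ⌊0.7443/0.0416667⌋ = 17 → r.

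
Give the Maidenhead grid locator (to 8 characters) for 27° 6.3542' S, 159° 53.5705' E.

QG92wv74

Add 180° to longitude and 90° to latitude: 339.89284, 62.89410.
Field (20°×10°, letters A–R): lon ⌊339.89284/20⌋ = 16 → Q; lat ⌊62.89410/10⌋ = 6 → G.
Square (2°×1°, digits 0–9): lon ⌊19.89284/2⌋ = 9; lat ⌊2.89410/1⌋ = 2.
Subsquare (5′×2.5′, letters a–x): lon ⌊1.89284/0.0833333⌋ = 22 → w; lat ⌊0.89410/0.0416667⌋ = 21 → v.
Extended square (30″×15″, digits 0–9): lon ⌊0.05951/0.00833333⌋ = 7; lat ⌊0.01910/0.00416667⌋ = 4.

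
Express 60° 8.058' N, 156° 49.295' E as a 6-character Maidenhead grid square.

QP80jd

Shift to the Maidenhead origin (180°W, 90°S): lon 336.8216, lat 150.1343.
Field: lon ⌊336.8216/20⌋ = 16 → Q; lat ⌊150.1343/10⌋ = 15 → P.
Square: lon ⌊16.8216/2⌋ = 8; lat ⌊0.1343/1⌋ = 0.
Subsquare: lon ⌊0.8216/0.0833333⌋ = 9 → j; lat ⌊0.1343/0.0416667⌋ = 3 → d.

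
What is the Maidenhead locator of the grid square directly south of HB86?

Latitude square 6; −1 → 5.
The longitude characters are unchanged.

HB85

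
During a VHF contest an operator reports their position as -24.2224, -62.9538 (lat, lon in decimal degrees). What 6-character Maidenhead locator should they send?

FG85ms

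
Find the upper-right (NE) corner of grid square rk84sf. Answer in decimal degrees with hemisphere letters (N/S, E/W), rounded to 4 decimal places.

Field R=17, K=10: +17·20° lon, +10·10° lat → SW at lon 160°, lat 10°.
Square 8, 4: +8·2° lon, +4·1° lat → SW at lon 176°, lat 14°.
Subsquare s=18, f=5: +18·0.0833333° lon, +5·0.0416667° lat → SW at lon 177.5°, lat 14.2083°.
Cell spans 0.0833333° lon × 0.0416667° lat. NE corner is SW corner plus one full cell.
latitude 14.2500° N, longitude 177.5833° E.

14.2500° N, 177.5833° E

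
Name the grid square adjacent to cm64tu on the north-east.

CM64uv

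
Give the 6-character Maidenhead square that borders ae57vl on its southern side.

Latitude subsquare l = 11; −1 → 10 = k.
The longitude characters are unchanged.

AE57vk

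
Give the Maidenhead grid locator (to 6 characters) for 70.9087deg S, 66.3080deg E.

MB39dc

Shift to the Maidenhead origin (180°W, 90°S): lon 246.3080, lat 19.0913.
Field: lon ⌊246.3080/20⌋ = 12 → M; lat ⌊19.0913/10⌋ = 1 → B.
Square: lon ⌊6.3080/2⌋ = 3; lat ⌊9.0913/1⌋ = 9.
Subsquare: lon ⌊0.3080/0.0833333⌋ = 3 → d; lat ⌊0.0913/0.0416667⌋ = 2 → c.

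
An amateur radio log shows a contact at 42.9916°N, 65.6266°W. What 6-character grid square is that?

FN72ex

Offset from 180°W / 90°S: lon 114.3734°, lat 132.9916°.
Field: 114.3734/20 → 5 → F, 132.9916/10 → 13 → N; chars FN.
Square: 14.3734/2 → 7, 2.9916/1 → 2; chars 72.
Subsquare: 0.3734/0.0833333 → 4 → e, 0.9916/0.0416667 → 23 → x; chars ex.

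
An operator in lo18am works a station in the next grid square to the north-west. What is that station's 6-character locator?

LO08xn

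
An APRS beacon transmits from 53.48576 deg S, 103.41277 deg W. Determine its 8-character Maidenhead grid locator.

DD86hm03

Offset from 180°W / 90°S: lon 76.58723°, lat 36.51424°.
Field (20°×10°, letters A–R): lon ⌊76.58723/20⌋ = 3 → D; lat ⌊36.51424/10⌋ = 3 → D.
Square (2°×1°, digits 0–9): lon ⌊16.58723/2⌋ = 8; lat ⌊6.51424/1⌋ = 6.
Subsquare (5′×2.5′, letters a–x): lon ⌊0.58723/0.0833333⌋ = 7 → h; lat ⌊0.51424/0.0416667⌋ = 12 → m.
Extended square (30″×15″, digits 0–9): lon ⌊0.00390/0.00833333⌋ = 0; lat ⌊0.01424/0.00416667⌋ = 3.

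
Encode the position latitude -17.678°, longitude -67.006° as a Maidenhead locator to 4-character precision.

Shift to the Maidenhead origin (180°W, 90°S): lon 112.99, lat 72.32.
Field: lon ⌊112.99/20⌋ = 5 → F; lat ⌊72.32/10⌋ = 7 → H.
Square: lon ⌊12.99/2⌋ = 6; lat ⌊2.32/1⌋ = 2.

FH62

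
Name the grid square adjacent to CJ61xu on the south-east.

Longitude subsquare x = 23; +1 → 24, wraps to 0 = a, carry into square.
Longitude square 6; +1 → 7.
Latitude subsquare u = 20; −1 → 19 = t.

CJ71at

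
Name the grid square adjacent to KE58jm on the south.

Latitude subsquare m = 12; −1 → 11 = l.
The longitude characters are unchanged.

KE58jl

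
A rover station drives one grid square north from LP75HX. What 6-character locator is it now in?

LP76ha

Latitude subsquare x = 23; +1 → 24, wraps to 0 = a, carry into square.
Latitude square 5; +1 → 6.
The longitude characters are unchanged.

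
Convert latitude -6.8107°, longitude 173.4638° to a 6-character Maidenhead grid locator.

RI63re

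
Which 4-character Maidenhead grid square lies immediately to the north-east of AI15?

AI26

Longitude square 1; +1 → 2.
Latitude square 5; +1 → 6.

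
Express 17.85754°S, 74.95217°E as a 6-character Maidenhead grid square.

Offset from 180°W / 90°S: lon 254.9522°, lat 72.1425°.
Field: lon ⌊254.9522/20⌋ = 12 → M; lat ⌊72.1425/10⌋ = 7 → H.
Square: lon ⌊14.9522/2⌋ = 7; lat ⌊2.1425/1⌋ = 2.
Subsquare: lon ⌊0.9522/0.0833333⌋ = 11 → l; lat ⌊0.1425/0.0416667⌋ = 3 → d.

MH72ld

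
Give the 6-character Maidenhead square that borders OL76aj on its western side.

OL66xj

Longitude subsquare a = 0; −1 → -1, wraps to 23 = x, carry into square.
Longitude square 7; −1 → 6.
The latitude characters are unchanged.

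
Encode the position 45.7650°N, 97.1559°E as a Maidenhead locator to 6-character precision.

Offset from 180°W / 90°S: lon 277.1559°, lat 135.7650°.
Field: lon ⌊277.1559/20⌋ = 13 → N; lat ⌊135.7650/10⌋ = 13 → N.
Square: lon ⌊17.1559/2⌋ = 8; lat ⌊5.7650/1⌋ = 5.
Subsquare: lon ⌊1.1559/0.0833333⌋ = 13 → n; lat ⌊0.7650/0.0416667⌋ = 18 → s.

NN85ns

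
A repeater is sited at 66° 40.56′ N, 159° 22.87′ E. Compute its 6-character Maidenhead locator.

Offset from 180°W / 90°S: lon 339.3812°, lat 156.6760°.
Field (20°×10°, letters A–R): lon ⌊339.3812/20⌋ = 16 → Q; lat ⌊156.6760/10⌋ = 15 → P.
Square (2°×1°, digits 0–9): lon ⌊19.3812/2⌋ = 9; lat ⌊6.6760/1⌋ = 6.
Subsquare (5′×2.5′, letters a–x): lon ⌊1.3812/0.0833333⌋ = 16 → q; lat ⌊0.6760/0.0416667⌋ = 16 → q.

QP96qq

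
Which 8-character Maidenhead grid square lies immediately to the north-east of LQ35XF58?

LQ35xf69

Longitude extended square 5; +1 → 6.
Latitude extended square 8; +1 → 9.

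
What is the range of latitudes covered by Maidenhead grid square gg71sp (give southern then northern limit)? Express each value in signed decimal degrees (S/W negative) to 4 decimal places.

-28.3750, -28.3333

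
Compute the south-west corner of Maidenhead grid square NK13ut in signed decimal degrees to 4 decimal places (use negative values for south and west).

13.7917, 83.6667

Field N=13, K=10: +13·20° lon, +10·10° lat → SW at lon 80°, lat 10°.
Square 1, 3: +1·2° lon, +3·1° lat → SW at lon 82°, lat 13°.
Subsquare u=20, t=19: +20·0.0833333° lon, +19·0.0416667° lat → SW at lon 83.6667°, lat 13.7917°.
latitude 13.7917, longitude 83.6667.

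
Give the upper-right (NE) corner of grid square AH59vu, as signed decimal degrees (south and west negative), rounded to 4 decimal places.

-10.1250, -168.1667

Field A=0, H=7: +0·20° lon, +7·10° lat → SW at lon -180°, lat -20°.
Square 5, 9: +5·2° lon, +9·1° lat → SW at lon -170°, lat -11°.
Subsquare v=21, u=20: +21·0.0833333° lon, +20·0.0416667° lat → SW at lon -168.25°, lat -10.1667°.
Cell spans 0.0833333° lon × 0.0416667° lat. NE corner is SW corner plus one full cell.
latitude -10.1250, longitude -168.1667.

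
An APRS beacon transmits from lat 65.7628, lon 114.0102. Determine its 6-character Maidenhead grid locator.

Add 180° to longitude and 90° to latitude: 294.0102, 155.7628.
Field: 294.0102/20 → 14 → O, 155.7628/10 → 15 → P; chars OP.
Square: 14.0102/2 → 7, 5.7628/1 → 5; chars 75.
Subsquare: 0.0102/0.0833333 → 0 → a, 0.7628/0.0416667 → 18 → s; chars as.

OP75as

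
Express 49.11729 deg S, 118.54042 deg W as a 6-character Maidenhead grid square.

DE00rv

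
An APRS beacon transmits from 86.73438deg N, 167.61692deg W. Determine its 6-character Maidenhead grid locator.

AR66er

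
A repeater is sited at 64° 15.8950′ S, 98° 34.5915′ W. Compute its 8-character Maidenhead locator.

EC05rr06

Add 180° to longitude and 90° to latitude: 81.42347, 25.73508.
Field (20°×10°, letters A–R): lon ⌊81.42347/20⌋ = 4 → E; lat ⌊25.73508/10⌋ = 2 → C.
Square (2°×1°, digits 0–9): lon ⌊1.42347/2⌋ = 0; lat ⌊5.73508/1⌋ = 5.
Subsquare (5′×2.5′, letters a–x): lon ⌊1.42347/0.0833333⌋ = 17 → r; lat ⌊0.73508/0.0416667⌋ = 17 → r.
Extended square (30″×15″, digits 0–9): lon ⌊0.00681/0.00833333⌋ = 0; lat ⌊0.02675/0.00416667⌋ = 6.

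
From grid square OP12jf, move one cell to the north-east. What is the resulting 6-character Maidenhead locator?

Longitude subsquare j = 9; +1 → 10 = k.
Latitude subsquare f = 5; +1 → 6 = g.

OP12kg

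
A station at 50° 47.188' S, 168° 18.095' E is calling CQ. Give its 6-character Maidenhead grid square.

Offset from 180°W / 90°S: lon 348.3016°, lat 39.2135°.
Field (20°×10°, letters A–R): 348.3016/20 → 17 → R, 39.2135/10 → 3 → D; chars RD.
Square (2°×1°, digits 0–9): 8.3016/2 → 4, 9.2135/1 → 9; chars 49.
Subsquare (5′×2.5′, letters a–x): 0.3016/0.0833333 → 3 → d, 0.2135/0.0416667 → 5 → f; chars df.

RD49df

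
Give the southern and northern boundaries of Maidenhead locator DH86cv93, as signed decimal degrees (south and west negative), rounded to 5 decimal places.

Field D=3, H=7: +3·20° lon, +7·10° lat → SW at lon -120°, lat -20°.
Square 8, 6: +8·2° lon, +6·1° lat → SW at lon -104°, lat -14°.
Subsquare c=2, v=21: +2·0.0833333° lon, +21·0.0416667° lat → SW at lon -103.833°, lat -13.125°.
Extended square 9, 3: +9·0.00833333° lon, +3·0.00416667° lat → SW at lon -103.758°, lat -13.1125°.
Cell spans 0.00833333° lon × 0.00416667° lat.
south -13.11250, north -13.10833.

-13.11250, -13.10833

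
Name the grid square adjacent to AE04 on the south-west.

RE93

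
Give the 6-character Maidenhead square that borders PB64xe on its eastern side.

PB74ae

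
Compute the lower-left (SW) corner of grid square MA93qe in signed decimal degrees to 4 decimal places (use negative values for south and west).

-86.8333, 79.3333

Field M=12, A=0: +12·20° lon, +0·10° lat → SW at lon 60°, lat -90°.
Square 9, 3: +9·2° lon, +3·1° lat → SW at lon 78°, lat -87°.
Subsquare q=16, e=4: +16·0.0833333° lon, +4·0.0416667° lat → SW at lon 79.3333°, lat -86.8333°.
latitude -86.8333, longitude 79.3333.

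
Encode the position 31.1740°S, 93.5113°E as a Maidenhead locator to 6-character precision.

NF68st

Shift to the Maidenhead origin (180°W, 90°S): lon 273.5113, lat 58.8260.
Field: lon ⌊273.5113/20⌋ = 13 → N; lat ⌊58.8260/10⌋ = 5 → F.
Square: lon ⌊13.5113/2⌋ = 6; lat ⌊8.8260/1⌋ = 8.
Subsquare: lon ⌊1.5113/0.0833333⌋ = 18 → s; lat ⌊0.8260/0.0416667⌋ = 19 → t.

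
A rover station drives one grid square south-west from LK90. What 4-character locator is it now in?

LJ89

Longitude square 9; −1 → 8.
Latitude square 0; −1 → -1, wraps to 9, carry into field.
Latitude field K = 10; −1 → 9 = J.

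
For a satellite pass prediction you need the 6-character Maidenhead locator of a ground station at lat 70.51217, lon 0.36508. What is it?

Offset from 180°W / 90°S: lon 180.3651°, lat 160.5122°.
Field: 180.3651/20 → 9 → J, 160.5122/10 → 16 → Q; chars JQ.
Square: 0.3651/2 → 0, 0.5122/1 → 0; chars 00.
Subsquare: 0.3651/0.0833333 → 4 → e, 0.5122/0.0416667 → 12 → m; chars em.

JQ00em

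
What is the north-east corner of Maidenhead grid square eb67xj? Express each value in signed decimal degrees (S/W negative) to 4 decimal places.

-72.5833, -86.0000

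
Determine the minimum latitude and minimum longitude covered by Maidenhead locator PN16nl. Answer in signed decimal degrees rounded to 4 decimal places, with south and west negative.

46.4583, 123.0833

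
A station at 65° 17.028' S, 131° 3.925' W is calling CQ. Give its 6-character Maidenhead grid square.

Add 180° to longitude and 90° to latitude: 48.9346, 24.7162.
Field: 48.9346/20 → 2 → C, 24.7162/10 → 2 → C; chars CC.
Square: 8.9346/2 → 4, 4.7162/1 → 4; chars 44.
Subsquare: 0.9346/0.0833333 → 11 → l, 0.7162/0.0416667 → 17 → r; chars lr.

CC44lr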